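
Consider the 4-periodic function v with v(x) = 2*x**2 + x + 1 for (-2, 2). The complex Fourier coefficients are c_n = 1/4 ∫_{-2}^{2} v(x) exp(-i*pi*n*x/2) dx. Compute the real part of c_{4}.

pi**(-2)

Since v is real-valued, Re(c_{4}) = 1/4 ∫_{-2}^{2} v(x) cos(2*pi*x) dx = a_{4}/2.
Integrating by parts twice (tabular method), an antiderivative of (2*x**2 + x + 1) cos(2*pi*x) is x**2*sin(2*pi*x)/pi + x*sin(2*pi*x)/(2*pi) + x*cos(2*pi*x)/pi**2 - sin(2*pi*x)/(2*pi**3) + sin(2*pi*x)/(2*pi) + cos(2*pi*x)/(4*pi**2); evaluating from -2 to 2: ∫_{-2}^{2} (2*x**2 + x + 1) cos(2*pi*x) dx = (9/(4*pi**2)) - (-7/(4*pi**2)) = 4/pi**2.
Hence Re(c_{4}) = (1/4)·(4/pi**2) = pi**(-2).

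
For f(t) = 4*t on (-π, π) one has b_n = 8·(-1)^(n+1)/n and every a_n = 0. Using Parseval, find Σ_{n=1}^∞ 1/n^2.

Parseval: Σ b_n^2 = (1/π) ∫_{-π}^{π} f(t)^2 dt = 32*pi**2/3.
Σ b_n^2 = Σ 64/n^2, so Σ 1/n^2 = (32*pi**2/3)/64 = pi**2/6.

pi**2/6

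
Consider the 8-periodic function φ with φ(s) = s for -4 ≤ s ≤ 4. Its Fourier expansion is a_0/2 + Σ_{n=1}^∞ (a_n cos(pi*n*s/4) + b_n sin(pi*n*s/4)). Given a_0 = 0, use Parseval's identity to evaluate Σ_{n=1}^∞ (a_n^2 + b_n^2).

Parseval: a_0^2/2 + Σ_{n≥1} (a_n^2+b_n^2) = 1/4 ∫_{-4}^{4} φ(s)^2 ds = 32/3.
Subtract a_0^2/2 = 0: Σ (a_n^2+b_n^2) = 32/3.

32/3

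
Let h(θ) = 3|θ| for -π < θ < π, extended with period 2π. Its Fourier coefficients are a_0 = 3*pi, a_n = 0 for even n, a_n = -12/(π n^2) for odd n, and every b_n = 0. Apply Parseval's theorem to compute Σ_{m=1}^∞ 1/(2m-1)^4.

Parseval: a_0^2/2 + Σ a_n^2 = (1/π) ∫_{-π}^{π} h(θ)^2 dθ = 6*pi**2.
Subtract a_0^2/2 = 9*pi**2/2: Σ a_n^2 = 3*pi**2/2.
Only odd n contribute, with a_n^2 = 144/(π^2 n^4), so Σ_{m≥1} 1/(2m-1)^4 = π^2·(3*pi**2/2)/144 = pi**4/96.

pi**4/96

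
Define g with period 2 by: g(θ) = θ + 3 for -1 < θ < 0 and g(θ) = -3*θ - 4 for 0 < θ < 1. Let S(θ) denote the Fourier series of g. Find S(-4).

-1/2

θ = -4 differs from θ = 0 by -2 full period(s), and the series is 2-periodic.
At θ = 0 the one-sided limits are g(0^-) = 3 and g(0^+) = -4.
By Dirichlet's theorem the series converges to their average, [(3) + (-4)]/2 = -1/2.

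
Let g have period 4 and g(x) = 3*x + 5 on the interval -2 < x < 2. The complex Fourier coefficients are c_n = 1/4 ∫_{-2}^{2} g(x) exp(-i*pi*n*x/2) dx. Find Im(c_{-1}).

Since g is real-valued, Im(c_{-1}) = -1/4 ∫_{-2}^{2} g(x) sin(-pi*x/2) dx = b_{1}/2.
Integrating by parts (boundary term plus one more integral), an antiderivative of (3*x + 5) sin(-pi*x/2) is 6*x*cos(pi*x/2)/pi - 12*sin(pi*x/2)/pi**2 + 10*cos(pi*x/2)/pi; evaluating from -2 to 2: ∫_{-2}^{2} (3*x + 5) sin(-pi*x/2) dx = (-22/pi) - (2/pi) = -24/pi.
Hence Im(c_{-1}) = (-1/4)·(-24/pi) = 6/pi.

6/pi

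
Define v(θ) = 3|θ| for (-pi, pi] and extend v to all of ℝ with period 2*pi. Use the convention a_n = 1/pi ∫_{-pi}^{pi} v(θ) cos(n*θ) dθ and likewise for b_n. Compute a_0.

a_0 = 1/pi ∫_{-pi}^{pi} v(θ) dθ = 1/pi · (3*pi**2) = 3*pi.

3*pi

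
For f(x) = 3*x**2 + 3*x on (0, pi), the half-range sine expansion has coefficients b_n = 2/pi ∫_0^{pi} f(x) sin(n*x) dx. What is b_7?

6*(-4 + 49*pi + 49*pi**2)/(343*pi)

b_7 = 2/pi ∫_0^{pi} (3*x**2 + 3*x) sin(7*x) dx.
Integrating by parts twice (tabular method), an antiderivative of (3*x**2 + 3*x) sin(7*x) is -3*x**2*cos(7*x)/7 + 6*x*sin(7*x)/49 - 3*x*cos(7*x)/7 + 3*sin(7*x)/49 + 6*cos(7*x)/343; evaluating from 0 to pi: ∫_{0}^{pi} (3*x**2 + 3*x) sin(7*x) dx = (-6/343 + 3*pi/7 + 3*pi**2/7) - (6/343) = -12/343 + 3*pi/7 + 3*pi**2/7.
Hence b_7 = (2/pi)·(-12/343 + 3*pi/7 + 3*pi**2/7) = 6*(-4 + 49*pi + 49*pi**2)/(343*pi).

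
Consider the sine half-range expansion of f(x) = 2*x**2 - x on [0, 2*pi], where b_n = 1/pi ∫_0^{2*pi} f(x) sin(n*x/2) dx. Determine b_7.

4*(-49*pi - 16 + 196*pi**2)/(343*pi)

b_7 = 1/pi ∫_0^{2*pi} (2*x**2 - x) sin(7*x/2) dx.
Integrating by parts twice (tabular method), an antiderivative of (2*x**2 - x) sin(7*x/2) is -4*x**2*cos(7*x/2)/7 + 16*x*sin(7*x/2)/49 + 2*x*cos(7*x/2)/7 - 4*sin(7*x/2)/49 + 32*cos(7*x/2)/343; evaluating from 0 to 2*pi: ∫_{0}^{2*pi} (2*x**2 - x) sin(7*x/2) dx = (-4*pi/7 - 32/343 + 16*pi**2/7) - (32/343) = -4*pi/7 - 64/343 + 16*pi**2/7.
Hence b_7 = (1/pi)·(-4*pi/7 - 64/343 + 16*pi**2/7) = 4*(-49*pi - 16 + 196*pi**2)/(343*pi).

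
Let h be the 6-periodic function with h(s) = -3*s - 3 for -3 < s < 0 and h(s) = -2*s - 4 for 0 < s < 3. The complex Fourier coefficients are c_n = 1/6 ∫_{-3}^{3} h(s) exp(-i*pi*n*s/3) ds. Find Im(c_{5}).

Since h is real-valued, Im(c_{5}) = -1/6 ∫_{-3}^{3} h(s) sin(5*pi*s/3) ds = -b_{5}/2.
Split the integral at the breakpoints.
Integrating by parts (boundary term plus one more integral), an antiderivative of (-3*s - 3) sin(5*pi*s/3) is 9*s*cos(5*pi*s/3)/(5*pi) - 27*sin(5*pi*s/3)/(25*pi**2) + 9*cos(5*pi*s/3)/(5*pi); evaluating from -3 to 0: ∫_{-3}^{0} (-3*s - 3) sin(5*pi*s/3) ds = (9/(5*pi)) - (18/(5*pi)) = -9/(5*pi).
Integrating by parts (boundary term plus one more integral), an antiderivative of (-2*s - 4) sin(5*pi*s/3) is 6*s*cos(5*pi*s/3)/(5*pi) - 18*sin(5*pi*s/3)/(25*pi**2) + 12*cos(5*pi*s/3)/(5*pi); evaluating from 0 to 3: ∫_{0}^{3} (-2*s - 4) sin(5*pi*s/3) ds = (-6/pi) - (12/(5*pi)) = -42/(5*pi).
So ∫_{-3}^{3} h(s) sin(5*pi*s/3) ds = -51/(5*pi).
Hence Im(c_{5}) = (-1/6)·(-51/(5*pi)) = 17/(10*pi).

17/(10*pi)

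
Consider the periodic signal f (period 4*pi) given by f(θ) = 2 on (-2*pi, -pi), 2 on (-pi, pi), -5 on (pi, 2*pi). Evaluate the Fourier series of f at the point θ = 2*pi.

-3/2

θ = 2*pi differs from θ = -2*pi by 1 full period(s), and the series is 4*pi-periodic.
At θ = -2*pi the one-sided limits are f(-2*pi^-) = -5 and f(-2*pi^+) = 2.
By Dirichlet's theorem the series converges to their average, [(-5) + (2)]/2 = -3/2.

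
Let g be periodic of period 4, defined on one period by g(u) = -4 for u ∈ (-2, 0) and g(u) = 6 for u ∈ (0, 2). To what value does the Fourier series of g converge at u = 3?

u = 3 differs from u = -1 by 1 full period(s), and the series is 4-periodic.
g is continuous at u = -1 with value -4, so the series converges to -4 there.

-4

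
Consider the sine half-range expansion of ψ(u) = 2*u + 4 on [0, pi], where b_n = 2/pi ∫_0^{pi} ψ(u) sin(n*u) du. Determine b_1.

4 + 16/pi

b_1 = 2/pi ∫_0^{pi} (2*u + 4) sin(u) du.
Integrating by parts (boundary term plus one more integral), an antiderivative of (2*u + 4) sin(u) is -2*u*cos(u) + 2*sin(u) - 4*cos(u); evaluating from 0 to pi: ∫_{0}^{pi} (2*u + 4) sin(u) du = (4 + 2*pi) - (-4) = 2*pi + 8.
Hence b_1 = (2/pi)·(2*pi + 8) = 4 + 16/pi.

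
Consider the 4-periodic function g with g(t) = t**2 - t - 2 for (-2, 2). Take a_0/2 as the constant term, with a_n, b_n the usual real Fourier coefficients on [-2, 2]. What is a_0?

a_0 = 1/2 ∫_{-2}^{2} g(t) dt = 1/2 · (-8/3) = -4/3.

-4/3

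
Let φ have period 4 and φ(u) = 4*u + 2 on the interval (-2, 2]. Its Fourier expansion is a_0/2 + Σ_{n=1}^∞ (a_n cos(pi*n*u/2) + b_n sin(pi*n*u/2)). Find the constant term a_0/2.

a_0 = 1/2 ∫_{-2}^{2} φ(u) du = 1/2 · (8) = 4.
So the constant term a_0/2 = 2.

2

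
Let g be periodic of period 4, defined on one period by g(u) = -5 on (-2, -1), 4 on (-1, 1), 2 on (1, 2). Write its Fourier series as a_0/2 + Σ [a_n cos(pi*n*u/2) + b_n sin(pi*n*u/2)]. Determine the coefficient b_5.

7/(5*pi)

b_5 = 1/2 ∫_{-2}^{2} g(u) sin(5*pi*u/2) du.
Split the integral at the breakpoints.
Directly, an antiderivative of (-5) sin(5*pi*u/2) is 2*cos(5*pi*u/2)/pi; evaluating from -2 to -1: ∫_{-2}^{-1} (-5) sin(5*pi*u/2) du = (0) - (-2/pi) = 2/pi.
Directly, an antiderivative of (4) sin(5*pi*u/2) is -8*cos(5*pi*u/2)/(5*pi); evaluating from -1 to 1: ∫_{-1}^{1} (4) sin(5*pi*u/2) du = (0) - (0) = 0.
Directly, an antiderivative of (2) sin(5*pi*u/2) is -4*cos(5*pi*u/2)/(5*pi); evaluating from 1 to 2: ∫_{1}^{2} (2) sin(5*pi*u/2) du = (4/(5*pi)) - (0) = 4/(5*pi).
Summing the pieces and multiplying by (1/2) gives b_5 = 7/(5*pi).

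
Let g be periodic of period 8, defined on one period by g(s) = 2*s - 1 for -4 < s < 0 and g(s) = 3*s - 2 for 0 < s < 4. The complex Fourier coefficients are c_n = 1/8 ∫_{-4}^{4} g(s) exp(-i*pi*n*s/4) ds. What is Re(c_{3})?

-4/(9*pi**2)

Since g is real-valued, Re(c_{3}) = 1/8 ∫_{-4}^{4} g(s) cos(3*pi*s/4) ds = a_{3}/2.
Split the integral at the breakpoints.
Integrating by parts (boundary term plus one more integral), an antiderivative of (2*s - 1) cos(3*pi*s/4) is 8*s*sin(3*pi*s/4)/(3*pi) - 4*sin(3*pi*s/4)/(3*pi) + 32*cos(3*pi*s/4)/(9*pi**2); evaluating from -4 to 0: ∫_{-4}^{0} (2*s - 1) cos(3*pi*s/4) ds = (32/(9*pi**2)) - (-32/(9*pi**2)) = 64/(9*pi**2).
Integrating by parts (boundary term plus one more integral), an antiderivative of (3*s - 2) cos(3*pi*s/4) is 4*s*sin(3*pi*s/4)/pi - 8*sin(3*pi*s/4)/(3*pi) + 16*cos(3*pi*s/4)/(3*pi**2); evaluating from 0 to 4: ∫_{0}^{4} (3*s - 2) cos(3*pi*s/4) ds = (-16/(3*pi**2)) - (16/(3*pi**2)) = -32/(3*pi**2).
So ∫_{-4}^{4} g(s) cos(3*pi*s/4) ds = -32/(9*pi**2).
Hence Re(c_{3}) = (1/8)·(-32/(9*pi**2)) = -4/(9*pi**2).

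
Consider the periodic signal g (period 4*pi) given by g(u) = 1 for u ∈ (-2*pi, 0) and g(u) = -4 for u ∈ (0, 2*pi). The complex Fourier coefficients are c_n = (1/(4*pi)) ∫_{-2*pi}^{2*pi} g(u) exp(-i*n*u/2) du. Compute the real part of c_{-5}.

Since g is real-valued, Re(c_{-5}) = (1/(4*pi)) ∫_{-2*pi}^{2*pi} g(u) cos(-5*u/2) du = a_{5}/2.
Split the integral at the breakpoints.
Directly, an antiderivative of (1) cos(-5*u/2) is 2*sin(5*u/2)/5; evaluating from -2*pi to 0: ∫_{-2*pi}^{0} (1) cos(-5*u/2) du = (0) - (0) = 0.
Directly, an antiderivative of (-4) cos(-5*u/2) is -8*sin(5*u/2)/5; evaluating from 0 to 2*pi: ∫_{0}^{2*pi} (-4) cos(-5*u/2) du = (0) - (0) = 0.
So ∫_{-2*pi}^{2*pi} g(u) cos(-5*u/2) du = 0.
Hence Re(c_{-5}) = (1/(4*pi))·(0) = 0.

0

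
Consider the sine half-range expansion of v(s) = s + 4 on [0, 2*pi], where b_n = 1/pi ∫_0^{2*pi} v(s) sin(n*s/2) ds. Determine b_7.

4*(pi + 4)/(7*pi)

b_7 = 1/pi ∫_0^{2*pi} (s + 4) sin(7*s/2) ds.
Integrating by parts (boundary term plus one more integral), an antiderivative of (s + 4) sin(7*s/2) is -2*s*cos(7*s/2)/7 + 4*sin(7*s/2)/49 - 8*cos(7*s/2)/7; evaluating from 0 to 2*pi: ∫_{0}^{2*pi} (s + 4) sin(7*s/2) ds = (8/7 + 4*pi/7) - (-8/7) = 4*pi/7 + 16/7.
Hence b_7 = (1/pi)·(4*pi/7 + 16/7) = 4*(pi + 4)/(7*pi).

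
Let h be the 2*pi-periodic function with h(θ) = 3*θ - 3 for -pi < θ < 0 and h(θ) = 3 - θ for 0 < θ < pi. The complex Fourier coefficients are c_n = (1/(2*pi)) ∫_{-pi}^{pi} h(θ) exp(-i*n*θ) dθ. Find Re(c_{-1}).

4/pi

Since h is real-valued, Re(c_{-1}) = (1/(2*pi)) ∫_{-pi}^{pi} h(θ) cos(-θ) dθ = a_{1}/2.
Split the integral at the breakpoints.
Integrating by parts (boundary term plus one more integral), an antiderivative of (3*θ - 3) cos(-θ) is 3*θ*sin(θ) - 3*sin(θ) + 3*cos(θ); evaluating from -pi to 0: ∫_{-pi}^{0} (3*θ - 3) cos(-θ) dθ = (3) - (-3) = 6.
Integrating by parts (boundary term plus one more integral), an antiderivative of (3 - θ) cos(-θ) is -θ*sin(θ) + 3*sin(θ) - cos(θ); evaluating from 0 to pi: ∫_{0}^{pi} (3 - θ) cos(-θ) dθ = (1) - (-1) = 2.
So ∫_{-pi}^{pi} h(θ) cos(-θ) dθ = 8.
Hence Re(c_{-1}) = (1/(2*pi))·(8) = 4/pi.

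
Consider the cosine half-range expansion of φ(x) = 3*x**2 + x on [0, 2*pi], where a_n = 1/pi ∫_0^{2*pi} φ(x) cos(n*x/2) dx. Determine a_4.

3

a_4 = 1/pi ∫_0^{2*pi} (3*x**2 + x) cos(2*x) dx.
Integrating by parts twice (tabular method), an antiderivative of (3*x**2 + x) cos(2*x) is 3*x**2*sin(2*x)/2 + x*sin(2*x)/2 + 3*x*cos(2*x)/2 - 3*sin(2*x)/4 + cos(2*x)/4; evaluating from 0 to 2*pi: ∫_{0}^{2*pi} (3*x**2 + x) cos(2*x) dx = (1/4 + 3*pi) - (1/4) = 3*pi.
Hence a_4 = (1/pi)·(3*pi) = 3.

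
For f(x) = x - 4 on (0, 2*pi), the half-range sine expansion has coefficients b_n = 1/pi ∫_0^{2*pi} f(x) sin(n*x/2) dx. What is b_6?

-2/3

b_6 = 1/pi ∫_0^{2*pi} (x - 4) sin(3*x) dx.
Integrating by parts (boundary term plus one more integral), an antiderivative of (x - 4) sin(3*x) is -x*cos(3*x)/3 + sin(3*x)/9 + 4*cos(3*x)/3; evaluating from 0 to 2*pi: ∫_{0}^{2*pi} (x - 4) sin(3*x) dx = (4/3 - 2*pi/3) - (4/3) = -2*pi/3.
Hence b_6 = (1/pi)·(-2*pi/3) = -2/3.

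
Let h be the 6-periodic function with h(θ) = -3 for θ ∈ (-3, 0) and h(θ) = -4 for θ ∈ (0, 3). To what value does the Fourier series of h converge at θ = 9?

-7/2

θ = 9 differs from θ = -3 by 2 full period(s), and the series is 6-periodic.
At θ = -3 the one-sided limits are h(-3^-) = -4 and h(-3^+) = -3.
By Dirichlet's theorem the series converges to their average, [(-4) + (-3)]/2 = -7/2.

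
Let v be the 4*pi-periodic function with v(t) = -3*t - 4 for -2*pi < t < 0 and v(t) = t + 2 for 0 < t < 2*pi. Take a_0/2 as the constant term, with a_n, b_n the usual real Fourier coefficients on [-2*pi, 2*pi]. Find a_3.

-16/(9*pi)

a_3 = (1/(2*pi)) ∫_{-2*pi}^{2*pi} v(t) cos(3*t/2) dt.
Split the integral at the breakpoints.
Integrating by parts (boundary term plus one more integral), an antiderivative of (-3*t - 4) cos(3*t/2) is -2*t*sin(3*t/2) - 8*sin(3*t/2)/3 - 4*cos(3*t/2)/3; evaluating from -2*pi to 0: ∫_{-2*pi}^{0} (-3*t - 4) cos(3*t/2) dt = (-4/3) - (4/3) = -8/3.
Integrating by parts (boundary term plus one more integral), an antiderivative of (t + 2) cos(3*t/2) is 2*t*sin(3*t/2)/3 + 4*sin(3*t/2)/3 + 4*cos(3*t/2)/9; evaluating from 0 to 2*pi: ∫_{0}^{2*pi} (t + 2) cos(3*t/2) dt = (-4/9) - (4/9) = -8/9.
Summing the pieces and multiplying by (1/(2*pi)) gives a_3 = -16/(9*pi).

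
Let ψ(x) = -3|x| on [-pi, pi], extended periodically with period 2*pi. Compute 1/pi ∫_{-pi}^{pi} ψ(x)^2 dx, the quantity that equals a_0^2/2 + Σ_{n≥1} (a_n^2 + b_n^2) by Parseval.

1/pi ∫_{-pi}^{pi} ψ(x)^2 dx = 1/pi · (6*pi**3) = 6*pi**2.

6*pi**2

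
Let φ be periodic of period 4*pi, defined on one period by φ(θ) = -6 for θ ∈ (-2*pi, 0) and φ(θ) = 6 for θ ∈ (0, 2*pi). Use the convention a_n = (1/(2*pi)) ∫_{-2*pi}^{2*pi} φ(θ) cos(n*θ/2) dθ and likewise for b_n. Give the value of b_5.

b_5 = (1/(2*pi)) ∫_{-2*pi}^{2*pi} φ(θ) sin(5*θ/2) dθ.
φ is odd and sin(5*θ/2) is odd, so the integrand is even and b_5 = 1/pi ∫_0^{2*pi} φ(θ) sin(5*θ/2) dθ.
Directly, an antiderivative of (6) sin(5*θ/2) is -12*cos(5*θ/2)/5; evaluating from 0 to 2*pi: ∫_{0}^{2*pi} (6) sin(5*θ/2) dθ = (12/5) - (-12/5) = 24/5.
Hence b_5 = (1/pi)·(24/5) = 24/(5*pi).

24/(5*pi)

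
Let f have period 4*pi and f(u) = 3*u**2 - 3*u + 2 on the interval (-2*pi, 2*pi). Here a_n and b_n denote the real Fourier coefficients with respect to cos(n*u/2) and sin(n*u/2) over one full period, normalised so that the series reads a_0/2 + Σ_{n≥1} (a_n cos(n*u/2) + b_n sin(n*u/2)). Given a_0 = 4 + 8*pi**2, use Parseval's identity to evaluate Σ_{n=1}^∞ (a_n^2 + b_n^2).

pi**2*(24 + 128*pi**2/5)

Parseval: a_0^2/2 + Σ_{n≥1} (a_n^2+b_n^2) = (1/(2*pi)) ∫_{-2*pi}^{2*pi} f(u)^2 du = 8 + 56*pi**2 + 288*pi**4/5.
Subtract a_0^2/2 = 8*(1 + 2*pi**2)**2: Σ (a_n^2+b_n^2) = pi**2*(24 + 128*pi**2/5).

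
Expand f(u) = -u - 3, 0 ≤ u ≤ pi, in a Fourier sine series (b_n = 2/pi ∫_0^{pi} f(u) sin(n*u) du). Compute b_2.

b_2 = 2/pi ∫_0^{pi} (-u - 3) sin(2*u) du.
Integrating by parts (boundary term plus one more integral), an antiderivative of (-u - 3) sin(2*u) is u*cos(2*u)/2 - sin(2*u)/4 + 3*cos(2*u)/2; evaluating from 0 to pi: ∫_{0}^{pi} (-u - 3) sin(2*u) du = (3/2 + pi/2) - (3/2) = pi/2.
Hence b_2 = (2/pi)·(pi/2) = 1.

1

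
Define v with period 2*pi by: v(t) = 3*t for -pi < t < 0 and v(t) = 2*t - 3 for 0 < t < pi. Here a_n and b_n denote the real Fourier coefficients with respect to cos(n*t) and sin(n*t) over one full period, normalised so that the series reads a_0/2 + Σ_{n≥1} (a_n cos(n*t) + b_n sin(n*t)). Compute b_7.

b_7 = 1/pi ∫_{-pi}^{pi} v(t) sin(7*t) dt.
Split the integral at the breakpoints.
Integrating by parts (boundary term plus one more integral), an antiderivative of (3*t) sin(7*t) is -3*t*cos(7*t)/7 + 3*sin(7*t)/49; evaluating from -pi to 0: ∫_{-pi}^{0} (3*t) sin(7*t) dt = (0) - (-3*pi/7) = 3*pi/7.
Integrating by parts (boundary term plus one more integral), an antiderivative of (2*t - 3) sin(7*t) is -2*t*cos(7*t)/7 + 2*sin(7*t)/49 + 3*cos(7*t)/7; evaluating from 0 to pi: ∫_{0}^{pi} (2*t - 3) sin(7*t) dt = (-3/7 + 2*pi/7) - (3/7) = -6/7 + 2*pi/7.
Summing the pieces and multiplying by (1/pi) gives b_7 = (-6 + 5*pi)/(7*pi).

(-6 + 5*pi)/(7*pi)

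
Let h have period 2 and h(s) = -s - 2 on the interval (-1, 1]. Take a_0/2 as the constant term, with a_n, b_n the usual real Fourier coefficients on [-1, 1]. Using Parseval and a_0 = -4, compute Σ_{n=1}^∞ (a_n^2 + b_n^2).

Parseval: a_0^2/2 + Σ_{n≥1} (a_n^2+b_n^2) = ∫_{-1}^{1} h(s)^2 ds = 26/3.
Subtract a_0^2/2 = 8: Σ (a_n^2+b_n^2) = 2/3.

2/3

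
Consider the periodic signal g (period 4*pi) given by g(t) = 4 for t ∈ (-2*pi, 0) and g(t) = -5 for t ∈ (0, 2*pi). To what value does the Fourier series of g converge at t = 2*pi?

-1/2

At t = 2*pi the one-sided limits are g(2*pi^-) = -5 and g(2*pi^+) = 4.
By Dirichlet's theorem the series converges to their average, [(-5) + (4)]/2 = -1/2.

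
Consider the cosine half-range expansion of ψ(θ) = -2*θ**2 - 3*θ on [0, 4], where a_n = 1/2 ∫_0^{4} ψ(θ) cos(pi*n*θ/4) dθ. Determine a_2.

a_2 = 1/2 ∫_0^{4} (-2*θ**2 - 3*θ) cos(pi*θ/2) dθ.
Integrating by parts twice (tabular method), an antiderivative of (-2*θ**2 - 3*θ) cos(pi*θ/2) is -4*θ**2*sin(pi*θ/2)/pi - 6*θ*sin(pi*θ/2)/pi - 16*θ*cos(pi*θ/2)/pi**2 + 32*sin(pi*θ/2)/pi**3 - 12*cos(pi*θ/2)/pi**2; evaluating from 0 to 4: ∫_{0}^{4} (-2*θ**2 - 3*θ) cos(pi*θ/2) dθ = (-76/pi**2) - (-12/pi**2) = -64/pi**2.
Hence a_2 = (1/2)·(-64/pi**2) = -32/pi**2.

-32/pi**2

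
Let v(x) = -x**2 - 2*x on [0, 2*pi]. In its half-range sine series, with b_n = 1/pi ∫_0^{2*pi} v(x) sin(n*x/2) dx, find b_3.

b_3 = 1/pi ∫_0^{2*pi} (-x**2 - 2*x) sin(3*x/2) dx.
Integrating by parts twice (tabular method), an antiderivative of (-x**2 - 2*x) sin(3*x/2) is 2*x**2*cos(3*x/2)/3 - 8*x*sin(3*x/2)/9 + 4*x*cos(3*x/2)/3 - 8*sin(3*x/2)/9 - 16*cos(3*x/2)/27; evaluating from 0 to 2*pi: ∫_{0}^{2*pi} (-x**2 - 2*x) sin(3*x/2) dx = (-8*pi**2/3 - 8*pi/3 + 16/27) - (-16/27) = -8*pi**2/3 - 8*pi/3 + 32/27.
Hence b_3 = (1/pi)·(-8*pi**2/3 - 8*pi/3 + 32/27) = 8*(-9*pi**2 - 9*pi + 4)/(27*pi).

8*(-9*pi**2 - 9*pi + 4)/(27*pi)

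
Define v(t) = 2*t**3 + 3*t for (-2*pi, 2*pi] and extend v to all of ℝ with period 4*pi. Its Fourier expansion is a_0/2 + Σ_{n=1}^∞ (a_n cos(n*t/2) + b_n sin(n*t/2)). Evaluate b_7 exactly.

b_7 = (1/(2*pi)) ∫_{-2*pi}^{2*pi} v(t) sin(7*t/2) dt.
v is odd and sin(7*t/2) is odd, so the integrand is even and b_7 = 1/pi ∫_0^{2*pi} v(t) sin(7*t/2) dt.
Integrating by parts three times (tabular method), an antiderivative of (2*t**3 + 3*t) sin(7*t/2) is -4*t**3*cos(7*t/2)/7 + 24*t**2*sin(7*t/2)/49 - 198*t*cos(7*t/2)/343 + 396*sin(7*t/2)/2401; evaluating from 0 to 2*pi: ∫_{0}^{2*pi} (2*t**3 + 3*t) sin(7*t/2) dt = (4*pi*(99 + 392*pi**2)/343) - (0) = 4*pi*(99 + 392*pi**2)/343.
Hence b_7 = (1/pi)·(4*pi*(99 + 392*pi**2)/343) = 396/343 + 32*pi**2/7.

396/343 + 32*pi**2/7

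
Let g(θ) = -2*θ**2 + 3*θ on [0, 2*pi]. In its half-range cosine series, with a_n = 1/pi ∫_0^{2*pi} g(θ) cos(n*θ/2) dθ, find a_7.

8*(-3 + 4*pi)/(49*pi)

a_7 = 1/pi ∫_0^{2*pi} (-2*θ**2 + 3*θ) cos(7*θ/2) dθ.
Integrating by parts twice (tabular method), an antiderivative of (-2*θ**2 + 3*θ) cos(7*θ/2) is -4*θ**2*sin(7*θ/2)/7 + 6*θ*sin(7*θ/2)/7 - 16*θ*cos(7*θ/2)/49 + 32*sin(7*θ/2)/343 + 12*cos(7*θ/2)/49; evaluating from 0 to 2*pi: ∫_{0}^{2*pi} (-2*θ**2 + 3*θ) cos(7*θ/2) dθ = (-12/49 + 32*pi/49) - (12/49) = -24/49 + 32*pi/49.
Hence a_7 = (1/pi)·(-24/49 + 32*pi/49) = 8*(-3 + 4*pi)/(49*pi).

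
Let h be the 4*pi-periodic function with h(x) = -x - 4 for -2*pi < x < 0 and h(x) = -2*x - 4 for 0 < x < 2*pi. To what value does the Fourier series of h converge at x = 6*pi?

-4 - pi

x = 6*pi differs from x = -2*pi by 2 full period(s), and the series is 4*pi-periodic.
At x = -2*pi the one-sided limits are h(-2*pi^-) = -4*pi - 4 and h(-2*pi^+) = -4 + 2*pi.
By Dirichlet's theorem the series converges to their average, [(-4*pi - 4) + (-4 + 2*pi)]/2 = -4 - pi.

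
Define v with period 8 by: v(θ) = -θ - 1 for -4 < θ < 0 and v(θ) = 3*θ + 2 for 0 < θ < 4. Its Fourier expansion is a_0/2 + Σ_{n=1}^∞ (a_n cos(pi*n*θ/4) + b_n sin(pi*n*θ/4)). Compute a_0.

a_0 = 1/4 ∫_{-4}^{4} v(θ) dθ = 1/4 · (36) = 9.

9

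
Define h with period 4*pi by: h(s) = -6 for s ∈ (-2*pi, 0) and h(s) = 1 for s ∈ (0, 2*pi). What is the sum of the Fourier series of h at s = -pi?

h is continuous at s = -pi with value -6, so the series converges to -6 there.

-6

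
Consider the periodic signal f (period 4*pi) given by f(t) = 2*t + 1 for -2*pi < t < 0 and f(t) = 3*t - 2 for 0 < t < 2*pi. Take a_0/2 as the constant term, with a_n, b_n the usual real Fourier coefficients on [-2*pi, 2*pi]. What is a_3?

-4/(9*pi)

a_3 = (1/(2*pi)) ∫_{-2*pi}^{2*pi} f(t) cos(3*t/2) dt.
Split the integral at the breakpoints.
Integrating by parts (boundary term plus one more integral), an antiderivative of (2*t + 1) cos(3*t/2) is 4*t*sin(3*t/2)/3 + 2*sin(3*t/2)/3 + 8*cos(3*t/2)/9; evaluating from -2*pi to 0: ∫_{-2*pi}^{0} (2*t + 1) cos(3*t/2) dt = (8/9) - (-8/9) = 16/9.
Integrating by parts (boundary term plus one more integral), an antiderivative of (3*t - 2) cos(3*t/2) is 2*t*sin(3*t/2) - 4*sin(3*t/2)/3 + 4*cos(3*t/2)/3; evaluating from 0 to 2*pi: ∫_{0}^{2*pi} (3*t - 2) cos(3*t/2) dt = (-4/3) - (4/3) = -8/3.
Summing the pieces and multiplying by (1/(2*pi)) gives a_3 = -4/(9*pi).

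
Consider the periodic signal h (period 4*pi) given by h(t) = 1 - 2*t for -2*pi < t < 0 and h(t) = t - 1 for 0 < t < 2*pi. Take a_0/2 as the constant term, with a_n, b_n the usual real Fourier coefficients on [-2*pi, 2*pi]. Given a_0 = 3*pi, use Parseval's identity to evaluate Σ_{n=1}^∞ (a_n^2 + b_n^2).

Parseval: a_0^2/2 + Σ_{n≥1} (a_n^2+b_n^2) = (1/(2*pi)) ∫_{-2*pi}^{2*pi} h(t)^2 dt = 2 + 2*pi + 20*pi**2/3.
Subtract a_0^2/2 = 9*pi**2/2: Σ (a_n^2+b_n^2) = 2 + 2*pi + 13*pi**2/6.

2 + 2*pi + 13*pi**2/6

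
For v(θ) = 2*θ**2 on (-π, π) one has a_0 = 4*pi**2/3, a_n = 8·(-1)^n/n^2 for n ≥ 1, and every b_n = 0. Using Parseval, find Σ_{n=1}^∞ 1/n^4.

pi**4/90

Parseval: a_0^2/2 + Σ a_n^2 = (1/π) ∫_{-π}^{π} v(θ)^2 dθ = 8*pi**4/5.
Subtract a_0^2/2 = 8*pi**4/9: Σ a_n^2 = 32*pi**4/45.
Since a_n^2 = 64/n^4, Σ 1/n^4 = pi**4/90.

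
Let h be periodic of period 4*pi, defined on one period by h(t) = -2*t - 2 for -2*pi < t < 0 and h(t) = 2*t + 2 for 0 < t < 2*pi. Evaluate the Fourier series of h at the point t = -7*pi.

t = -7*pi differs from t = pi by -2 full period(s), and the series is 4*pi-periodic.
h is continuous at t = pi with value 2 + 2*pi, so the series converges to 2 + 2*pi there.

2 + 2*pi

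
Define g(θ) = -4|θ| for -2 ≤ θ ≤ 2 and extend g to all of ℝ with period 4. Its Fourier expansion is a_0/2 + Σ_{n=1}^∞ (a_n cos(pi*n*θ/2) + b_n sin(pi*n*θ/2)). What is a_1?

a_1 = 1/2 ∫_{-2}^{2} g(θ) cos(pi*θ/2) dθ.
g is even and cos(pi*θ/2) is even, so the integrand is even and a_1 = ∫_0^{2} g(θ) cos(pi*θ/2) dθ.
Integrating by parts (boundary term plus one more integral), an antiderivative of (-4*θ) cos(pi*θ/2) is -8*θ*sin(pi*θ/2)/pi - 16*cos(pi*θ/2)/pi**2; evaluating from 0 to 2: ∫_{0}^{2} (-4*θ) cos(pi*θ/2) dθ = (16/pi**2) - (-16/pi**2) = 32/pi**2.
Hence a_1 = 32/pi**2.

32/pi**2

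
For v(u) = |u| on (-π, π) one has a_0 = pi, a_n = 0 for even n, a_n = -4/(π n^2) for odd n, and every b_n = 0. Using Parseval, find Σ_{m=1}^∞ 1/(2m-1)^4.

Parseval: a_0^2/2 + Σ a_n^2 = (1/π) ∫_{-π}^{π} v(u)^2 du = 2*pi**2/3.
Subtract a_0^2/2 = pi**2/2: Σ a_n^2 = pi**2/6.
Only odd n contribute, with a_n^2 = 16/(π^2 n^4), so Σ_{m≥1} 1/(2m-1)^4 = π^2·(pi**2/6)/16 = pi**4/96.

pi**4/96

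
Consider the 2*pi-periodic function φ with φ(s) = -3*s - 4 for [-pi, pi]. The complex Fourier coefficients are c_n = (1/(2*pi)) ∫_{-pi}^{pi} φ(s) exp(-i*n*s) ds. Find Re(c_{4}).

0

Since φ is real-valued, Re(c_{4}) = (1/(2*pi)) ∫_{-pi}^{pi} φ(s) cos(4*s) ds = a_{4}/2.
Integrating by parts (boundary term plus one more integral), an antiderivative of (-3*s - 4) cos(4*s) is -3*s*sin(4*s)/4 - sin(4*s) - 3*cos(4*s)/16; evaluating from -pi to pi: ∫_{-pi}^{pi} (-3*s - 4) cos(4*s) ds = (-3/16) - (-3/16) = 0.
Hence Re(c_{4}) = (1/(2*pi))·(0) = 0.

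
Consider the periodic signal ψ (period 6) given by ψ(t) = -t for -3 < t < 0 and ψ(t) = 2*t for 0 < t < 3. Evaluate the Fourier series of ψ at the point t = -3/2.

ψ is continuous at t = -3/2 with value 3/2, so the series converges to 3/2 there.

3/2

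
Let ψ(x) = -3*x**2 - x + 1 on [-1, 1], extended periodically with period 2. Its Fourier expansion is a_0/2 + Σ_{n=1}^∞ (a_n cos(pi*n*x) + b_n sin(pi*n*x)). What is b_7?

b_7 = ∫_{-1}^{1} ψ(x) sin(7*pi*x) dx.
Integrating by parts twice (tabular method), an antiderivative of (-3*x**2 - x + 1) sin(7*pi*x) is 3*x**2*cos(7*pi*x)/(7*pi) - 6*x*sin(7*pi*x)/(49*pi**2) + x*cos(7*pi*x)/(7*pi) - sin(7*pi*x)/(49*pi**2) - cos(7*pi*x)/(7*pi) - 6*cos(7*pi*x)/(343*pi**3); evaluating from -1 to 1: ∫_{-1}^{1} (-3*x**2 - x + 1) sin(7*pi*x) dx = (3*(2 - 49*pi**2)/(343*pi**3)) - ((6 - 49*pi**2)/(343*pi**3)) = -2/(7*pi).
Hence b_7 = -2/(7*pi).

-2/(7*pi)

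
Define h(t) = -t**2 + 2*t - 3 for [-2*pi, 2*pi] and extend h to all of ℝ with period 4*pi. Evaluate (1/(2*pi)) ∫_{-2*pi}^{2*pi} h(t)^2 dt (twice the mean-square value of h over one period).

(1/(2*pi)) ∫_{-2*pi}^{2*pi} h(t)^2 dt = (1/(2*pi)) · (4*pi*(135 + 200*pi**2 + 48*pi**4)/15) = 18 + 80*pi**2/3 + 32*pi**4/5.

18 + 80*pi**2/3 + 32*pi**4/5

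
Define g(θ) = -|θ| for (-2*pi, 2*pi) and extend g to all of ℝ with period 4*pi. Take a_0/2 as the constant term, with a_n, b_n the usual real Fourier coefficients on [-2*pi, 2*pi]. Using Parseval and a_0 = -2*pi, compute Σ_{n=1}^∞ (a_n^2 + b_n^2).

Parseval: a_0^2/2 + Σ_{n≥1} (a_n^2+b_n^2) = (1/(2*pi)) ∫_{-2*pi}^{2*pi} g(θ)^2 dθ = 8*pi**2/3.
Subtract a_0^2/2 = 2*pi**2: Σ (a_n^2+b_n^2) = 2*pi**2/3.

2*pi**2/3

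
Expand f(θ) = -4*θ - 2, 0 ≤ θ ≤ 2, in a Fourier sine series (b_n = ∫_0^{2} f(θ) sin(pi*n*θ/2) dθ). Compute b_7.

b_7 = ∫_0^{2} (-4*θ - 2) sin(7*pi*θ/2) dθ.
Integrating by parts (boundary term plus one more integral), an antiderivative of (-4*θ - 2) sin(7*pi*θ/2) is 8*θ*cos(7*pi*θ/2)/(7*pi) - 16*sin(7*pi*θ/2)/(49*pi**2) + 4*cos(7*pi*θ/2)/(7*pi); evaluating from 0 to 2: ∫_{0}^{2} (-4*θ - 2) sin(7*pi*θ/2) dθ = (-20/(7*pi)) - (4/(7*pi)) = -24/(7*pi).
Hence b_7 = -24/(7*pi).

-24/(7*pi)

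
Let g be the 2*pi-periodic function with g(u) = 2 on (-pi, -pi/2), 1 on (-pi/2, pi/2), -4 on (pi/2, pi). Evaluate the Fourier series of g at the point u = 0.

g is continuous at u = 0 with value 1, so the series converges to 1 there.

1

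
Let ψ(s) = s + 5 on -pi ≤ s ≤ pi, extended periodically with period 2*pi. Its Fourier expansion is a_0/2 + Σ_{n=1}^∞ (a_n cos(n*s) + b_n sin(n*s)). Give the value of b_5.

2/5

b_5 = 1/pi ∫_{-pi}^{pi} ψ(s) sin(5*s) ds.
Integrating by parts (boundary term plus one more integral), an antiderivative of (s + 5) sin(5*s) is -s*cos(5*s)/5 + sin(5*s)/25 - cos(5*s); evaluating from -pi to pi: ∫_{-pi}^{pi} (s + 5) sin(5*s) ds = (pi/5 + 1) - (1 - pi/5) = 2*pi/5.
Hence b_5 = (1/pi)·(2*pi/5) = 2/5.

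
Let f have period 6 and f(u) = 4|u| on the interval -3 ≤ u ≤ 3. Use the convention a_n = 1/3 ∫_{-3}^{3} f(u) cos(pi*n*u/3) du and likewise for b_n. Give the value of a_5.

-48/(25*pi**2)

a_5 = 1/3 ∫_{-3}^{3} f(u) cos(5*pi*u/3) du.
f is even and cos(5*pi*u/3) is even, so the integrand is even and a_5 = 2/3 ∫_0^{3} f(u) cos(5*pi*u/3) du.
Integrating by parts (boundary term plus one more integral), an antiderivative of (4*u) cos(5*pi*u/3) is 12*u*sin(5*pi*u/3)/(5*pi) + 36*cos(5*pi*u/3)/(25*pi**2); evaluating from 0 to 3: ∫_{0}^{3} (4*u) cos(5*pi*u/3) du = (-36/(25*pi**2)) - (36/(25*pi**2)) = -72/(25*pi**2).
Hence a_5 = (2/3)·(-72/(25*pi**2)) = -48/(25*pi**2).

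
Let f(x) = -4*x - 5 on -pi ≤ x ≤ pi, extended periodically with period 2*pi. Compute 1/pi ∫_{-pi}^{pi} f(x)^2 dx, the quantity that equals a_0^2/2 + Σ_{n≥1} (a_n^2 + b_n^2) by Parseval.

1/pi ∫_{-pi}^{pi} f(x)^2 dx = 1/pi · (50*pi + 32*pi**3/3) = 50 + 32*pi**2/3.

50 + 32*pi**2/3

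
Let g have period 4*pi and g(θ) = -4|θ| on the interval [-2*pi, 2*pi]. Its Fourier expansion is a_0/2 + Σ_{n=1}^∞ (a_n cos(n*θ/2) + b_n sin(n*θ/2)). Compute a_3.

32/(9*pi)

a_3 = (1/(2*pi)) ∫_{-2*pi}^{2*pi} g(θ) cos(3*θ/2) dθ.
g is even and cos(3*θ/2) is even, so the integrand is even and a_3 = 1/pi ∫_0^{2*pi} g(θ) cos(3*θ/2) dθ.
Integrating by parts (boundary term plus one more integral), an antiderivative of (-4*θ) cos(3*θ/2) is -8*θ*sin(3*θ/2)/3 - 16*cos(3*θ/2)/9; evaluating from 0 to 2*pi: ∫_{0}^{2*pi} (-4*θ) cos(3*θ/2) dθ = (16/9) - (-16/9) = 32/9.
Hence a_3 = (1/pi)·(32/9) = 32/(9*pi).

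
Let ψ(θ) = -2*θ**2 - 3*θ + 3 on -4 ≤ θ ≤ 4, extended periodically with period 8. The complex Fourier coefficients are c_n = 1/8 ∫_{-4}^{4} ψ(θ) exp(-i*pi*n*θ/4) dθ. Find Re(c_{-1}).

64/pi**2

Since ψ is real-valued, Re(c_{-1}) = 1/8 ∫_{-4}^{4} ψ(θ) cos(-pi*θ/4) dθ = a_{1}/2.
Integrating by parts twice (tabular method), an antiderivative of (-2*θ**2 - 3*θ + 3) cos(-pi*θ/4) is -8*θ**2*sin(pi*θ/4)/pi - 12*θ*sin(pi*θ/4)/pi - 64*θ*cos(pi*θ/4)/pi**2 + 12*sin(pi*θ/4)/pi + 256*sin(pi*θ/4)/pi**3 - 48*cos(pi*θ/4)/pi**2; evaluating from -4 to 4: ∫_{-4}^{4} (-2*θ**2 - 3*θ + 3) cos(-pi*θ/4) dθ = (304/pi**2) - (-208/pi**2) = 512/pi**2.
Hence Re(c_{-1}) = (1/8)·(512/pi**2) = 64/pi**2.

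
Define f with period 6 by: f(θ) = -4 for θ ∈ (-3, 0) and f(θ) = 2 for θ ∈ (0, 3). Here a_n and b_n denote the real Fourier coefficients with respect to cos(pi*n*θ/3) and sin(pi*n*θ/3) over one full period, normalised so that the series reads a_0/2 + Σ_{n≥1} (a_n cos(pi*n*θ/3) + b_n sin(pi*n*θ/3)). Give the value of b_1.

12/pi

b_1 = 1/3 ∫_{-3}^{3} f(θ) sin(pi*θ/3) dθ.
Split the integral at the breakpoints.
Directly, an antiderivative of (-4) sin(pi*θ/3) is 12*cos(pi*θ/3)/pi; evaluating from -3 to 0: ∫_{-3}^{0} (-4) sin(pi*θ/3) dθ = (12/pi) - (-12/pi) = 24/pi.
Directly, an antiderivative of (2) sin(pi*θ/3) is -6*cos(pi*θ/3)/pi; evaluating from 0 to 3: ∫_{0}^{3} (2) sin(pi*θ/3) dθ = (6/pi) - (-6/pi) = 12/pi.
Summing the pieces and multiplying by (1/3) gives b_1 = 12/pi.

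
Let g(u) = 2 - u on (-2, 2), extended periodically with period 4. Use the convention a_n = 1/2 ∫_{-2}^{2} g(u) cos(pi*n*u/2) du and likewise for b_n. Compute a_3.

a_3 = 1/2 ∫_{-2}^{2} g(u) cos(3*pi*u/2) du.
Integrating by parts (boundary term plus one more integral), an antiderivative of (2 - u) cos(3*pi*u/2) is -2*u*sin(3*pi*u/2)/(3*pi) + 4*sin(3*pi*u/2)/(3*pi) - 4*cos(3*pi*u/2)/(9*pi**2); evaluating from -2 to 2: ∫_{-2}^{2} (2 - u) cos(3*pi*u/2) du = (4/(9*pi**2)) - (4/(9*pi**2)) = 0.
Hence a_3 = (1/2)·(0) = 0.

0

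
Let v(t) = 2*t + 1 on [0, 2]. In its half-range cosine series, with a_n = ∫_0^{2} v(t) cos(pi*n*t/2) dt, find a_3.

a_3 = ∫_0^{2} (2*t + 1) cos(3*pi*t/2) dt.
Integrating by parts (boundary term plus one more integral), an antiderivative of (2*t + 1) cos(3*pi*t/2) is 4*t*sin(3*pi*t/2)/(3*pi) + 2*sin(3*pi*t/2)/(3*pi) + 8*cos(3*pi*t/2)/(9*pi**2); evaluating from 0 to 2: ∫_{0}^{2} (2*t + 1) cos(3*pi*t/2) dt = (-8/(9*pi**2)) - (8/(9*pi**2)) = -16/(9*pi**2).
Hence a_3 = -16/(9*pi**2).

-16/(9*pi**2)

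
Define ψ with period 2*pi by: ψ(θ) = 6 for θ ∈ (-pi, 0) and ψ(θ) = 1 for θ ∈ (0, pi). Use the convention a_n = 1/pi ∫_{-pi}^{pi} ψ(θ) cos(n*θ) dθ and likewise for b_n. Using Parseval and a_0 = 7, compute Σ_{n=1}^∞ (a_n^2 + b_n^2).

25/2

Parseval: a_0^2/2 + Σ_{n≥1} (a_n^2+b_n^2) = 1/pi ∫_{-pi}^{pi} ψ(θ)^2 dθ = 37.
Subtract a_0^2/2 = 49/2: Σ (a_n^2+b_n^2) = 25/2.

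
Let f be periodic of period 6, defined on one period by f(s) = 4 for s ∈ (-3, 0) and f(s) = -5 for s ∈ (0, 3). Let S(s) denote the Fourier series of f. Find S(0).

At s = 0 the one-sided limits are f(0^-) = 4 and f(0^+) = -5.
By Dirichlet's theorem the series converges to their average, [(4) + (-5)]/2 = -1/2.

-1/2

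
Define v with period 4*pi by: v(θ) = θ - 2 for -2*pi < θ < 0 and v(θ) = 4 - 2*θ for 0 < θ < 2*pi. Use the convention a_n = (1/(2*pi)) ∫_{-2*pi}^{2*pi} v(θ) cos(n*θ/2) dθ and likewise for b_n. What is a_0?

a_0 = (1/(2*pi)) ∫_{-2*pi}^{2*pi} v(θ) dθ = (1/(2*pi)) · (2*pi*(2 - 3*pi)) = 2 - 3*pi.

2 - 3*pi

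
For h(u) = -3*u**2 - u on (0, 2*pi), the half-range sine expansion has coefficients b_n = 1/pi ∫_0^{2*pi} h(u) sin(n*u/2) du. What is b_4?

1 + 6*pi

b_4 = 1/pi ∫_0^{2*pi} (-3*u**2 - u) sin(2*u) du.
Integrating by parts twice (tabular method), an antiderivative of (-3*u**2 - u) sin(2*u) is 3*u**2*cos(2*u)/2 - 3*u*sin(2*u)/2 + u*cos(2*u)/2 - sin(2*u)/4 - 3*cos(2*u)/4; evaluating from 0 to 2*pi: ∫_{0}^{2*pi} (-3*u**2 - u) sin(2*u) du = (-3/4 + pi + 6*pi**2) - (-3/4) = pi*(1 + 6*pi).
Hence b_4 = (1/pi)·(pi*(1 + 6*pi)) = 1 + 6*pi.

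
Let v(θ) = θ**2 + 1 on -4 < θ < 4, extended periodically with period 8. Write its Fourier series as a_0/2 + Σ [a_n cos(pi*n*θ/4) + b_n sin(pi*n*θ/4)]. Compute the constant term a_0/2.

19/3

a_0 = 1/4 ∫_{-4}^{4} v(θ) dθ = 1/4 · (152/3) = 38/3.
So the constant term a_0/2 = 19/3.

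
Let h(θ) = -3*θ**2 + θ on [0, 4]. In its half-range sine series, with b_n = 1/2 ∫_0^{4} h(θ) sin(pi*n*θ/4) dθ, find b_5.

8*(48 - 275*pi**2)/(125*pi**3)

b_5 = 1/2 ∫_0^{4} (-3*θ**2 + θ) sin(5*pi*θ/4) dθ.
Integrating by parts twice (tabular method), an antiderivative of (-3*θ**2 + θ) sin(5*pi*θ/4) is 12*θ**2*cos(5*pi*θ/4)/(5*pi) - 96*θ*sin(5*pi*θ/4)/(25*pi**2) - 4*θ*cos(5*pi*θ/4)/(5*pi) + 16*sin(5*pi*θ/4)/(25*pi**2) - 384*cos(5*pi*θ/4)/(125*pi**3); evaluating from 0 to 4: ∫_{0}^{4} (-3*θ**2 + θ) sin(5*pi*θ/4) dθ = (16*(24 - 275*pi**2)/(125*pi**3)) - (-384/(125*pi**3)) = 16*(48 - 275*pi**2)/(125*pi**3).
Hence b_5 = (1/2)·(16*(48 - 275*pi**2)/(125*pi**3)) = 8*(48 - 275*pi**2)/(125*pi**3).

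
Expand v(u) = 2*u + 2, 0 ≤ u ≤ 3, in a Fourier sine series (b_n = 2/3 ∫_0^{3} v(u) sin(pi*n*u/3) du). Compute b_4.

b_4 = 2/3 ∫_0^{3} (2*u + 2) sin(4*pi*u/3) du.
Integrating by parts (boundary term plus one more integral), an antiderivative of (2*u + 2) sin(4*pi*u/3) is -3*u*cos(4*pi*u/3)/(2*pi) + 9*sin(4*pi*u/3)/(8*pi**2) - 3*cos(4*pi*u/3)/(2*pi); evaluating from 0 to 3: ∫_{0}^{3} (2*u + 2) sin(4*pi*u/3) du = (-6/pi) - (-3/(2*pi)) = -9/(2*pi).
Hence b_4 = (2/3)·(-9/(2*pi)) = -3/pi.

-3/pi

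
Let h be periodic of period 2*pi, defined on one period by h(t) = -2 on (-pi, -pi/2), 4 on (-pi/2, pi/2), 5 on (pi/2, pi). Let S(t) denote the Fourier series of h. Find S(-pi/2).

1

At t = -pi/2 the one-sided limits are h(-pi/2^-) = -2 and h(-pi/2^+) = 4.
By Dirichlet's theorem the series converges to their average, [(-2) + (4)]/2 = 1.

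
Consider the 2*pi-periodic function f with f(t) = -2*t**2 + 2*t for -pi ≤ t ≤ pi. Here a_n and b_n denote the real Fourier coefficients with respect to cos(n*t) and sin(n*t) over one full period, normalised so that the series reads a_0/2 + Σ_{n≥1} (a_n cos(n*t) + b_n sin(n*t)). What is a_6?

-2/9

a_6 = 1/pi ∫_{-pi}^{pi} f(t) cos(6*t) dt.
Integrating by parts twice (tabular method), an antiderivative of (-2*t**2 + 2*t) cos(6*t) is -t**2*sin(6*t)/3 + t*sin(6*t)/3 - t*cos(6*t)/9 + sin(6*t)/54 + cos(6*t)/18; evaluating from -pi to pi: ∫_{-pi}^{pi} (-2*t**2 + 2*t) cos(6*t) dt = (1/18 - pi/9) - (1/18 + pi/9) = -2*pi/9.
Hence a_6 = (1/pi)·(-2*pi/9) = -2/9.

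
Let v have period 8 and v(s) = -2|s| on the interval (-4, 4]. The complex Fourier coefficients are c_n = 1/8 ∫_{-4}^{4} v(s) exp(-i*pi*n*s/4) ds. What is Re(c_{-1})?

16/pi**2

Since v is real-valued, Re(c_{-1}) = 1/8 ∫_{-4}^{4} v(s) cos(-pi*s/4) ds = a_{1}/2.
v is even and cos(-pi*s/4) is even, so the integrand is even: ∫_{-4}^{4} v(s) cos(-pi*s/4) ds = 2∫_0^{4} v(s) cos(-pi*s/4) ds.
Integrating by parts (boundary term plus one more integral), an antiderivative of (-2*s) cos(-pi*s/4) is -8*s*sin(pi*s/4)/pi - 32*cos(pi*s/4)/pi**2; evaluating from 0 to 4: ∫_{0}^{4} (-2*s) cos(-pi*s/4) ds = (32/pi**2) - (-32/pi**2) = 64/pi**2.
So ∫_{-4}^{4} v(s) cos(-pi*s/4) ds = 128/pi**2.
Hence Re(c_{-1}) = (1/8)·(128/pi**2) = 16/pi**2.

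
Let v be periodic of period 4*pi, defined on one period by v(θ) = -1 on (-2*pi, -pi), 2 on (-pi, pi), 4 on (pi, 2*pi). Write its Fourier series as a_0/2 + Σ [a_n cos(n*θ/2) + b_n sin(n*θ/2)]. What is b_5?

1/pi

b_5 = (1/(2*pi)) ∫_{-2*pi}^{2*pi} v(θ) sin(5*θ/2) dθ.
Split the integral at the breakpoints.
Directly, an antiderivative of (-1) sin(5*θ/2) is 2*cos(5*θ/2)/5; evaluating from -2*pi to -pi: ∫_{-2*pi}^{-pi} (-1) sin(5*θ/2) dθ = (0) - (-2/5) = 2/5.
Directly, an antiderivative of (2) sin(5*θ/2) is -4*cos(5*θ/2)/5; evaluating from -pi to pi: ∫_{-pi}^{pi} (2) sin(5*θ/2) dθ = (0) - (0) = 0.
Directly, an antiderivative of (4) sin(5*θ/2) is -8*cos(5*θ/2)/5; evaluating from pi to 2*pi: ∫_{pi}^{2*pi} (4) sin(5*θ/2) dθ = (8/5) - (0) = 8/5.
Summing the pieces and multiplying by (1/(2*pi)) gives b_5 = 1/pi.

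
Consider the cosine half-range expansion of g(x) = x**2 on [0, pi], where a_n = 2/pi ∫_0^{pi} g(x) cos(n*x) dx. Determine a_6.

1/9

a_6 = 2/pi ∫_0^{pi} (x**2) cos(6*x) dx.
Integrating by parts twice (tabular method), an antiderivative of (x**2) cos(6*x) is x**2*sin(6*x)/6 + x*cos(6*x)/18 - sin(6*x)/108; evaluating from 0 to pi: ∫_{0}^{pi} (x**2) cos(6*x) dx = (pi/18) - (0) = pi/18.
Hence a_6 = (2/pi)·(pi/18) = 1/9.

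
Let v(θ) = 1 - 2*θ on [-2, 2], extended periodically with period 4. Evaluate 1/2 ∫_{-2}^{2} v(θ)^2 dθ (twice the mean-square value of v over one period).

1/2 ∫_{-2}^{2} v(θ)^2 dθ = 1/2 · (76/3) = 38/3.

38/3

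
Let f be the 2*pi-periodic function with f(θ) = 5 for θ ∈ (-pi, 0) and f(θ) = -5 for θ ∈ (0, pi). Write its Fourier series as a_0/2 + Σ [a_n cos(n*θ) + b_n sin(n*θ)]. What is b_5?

b_5 = 1/pi ∫_{-pi}^{pi} f(θ) sin(5*θ) dθ.
f is odd and sin(5*θ) is odd, so the integrand is even and b_5 = 2/pi ∫_0^{pi} f(θ) sin(5*θ) dθ.
Directly, an antiderivative of (-5) sin(5*θ) is cos(5*θ); evaluating from 0 to pi: ∫_{0}^{pi} (-5) sin(5*θ) dθ = (-1) - (1) = -2.
Hence b_5 = (2/pi)·(-2) = -4/pi.

-4/pi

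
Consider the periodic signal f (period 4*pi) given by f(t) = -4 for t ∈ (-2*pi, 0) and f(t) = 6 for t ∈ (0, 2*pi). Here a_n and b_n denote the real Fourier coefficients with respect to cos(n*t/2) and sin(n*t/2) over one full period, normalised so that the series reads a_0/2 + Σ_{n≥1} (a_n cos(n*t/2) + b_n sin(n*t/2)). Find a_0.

a_0 = (1/(2*pi)) ∫_{-2*pi}^{2*pi} f(t) dt = (1/(2*pi)) · (4*pi) = 2.

2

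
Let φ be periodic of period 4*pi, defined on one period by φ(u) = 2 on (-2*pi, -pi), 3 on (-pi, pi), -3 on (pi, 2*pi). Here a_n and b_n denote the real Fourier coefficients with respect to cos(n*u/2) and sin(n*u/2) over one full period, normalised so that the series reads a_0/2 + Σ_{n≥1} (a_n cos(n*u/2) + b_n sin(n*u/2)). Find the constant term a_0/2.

5/4

a_0 = (1/(2*pi)) ∫_{-2*pi}^{2*pi} φ(u) du = (1/(2*pi)) · (5*pi) = 5/2.
So the constant term a_0/2 = 5/4.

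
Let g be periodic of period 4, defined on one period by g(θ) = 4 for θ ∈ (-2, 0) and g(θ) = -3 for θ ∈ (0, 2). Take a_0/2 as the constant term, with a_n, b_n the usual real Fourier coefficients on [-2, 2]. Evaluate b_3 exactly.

b_3 = 1/2 ∫_{-2}^{2} g(θ) sin(3*pi*θ/2) dθ.
Split the integral at the breakpoints.
Directly, an antiderivative of (4) sin(3*pi*θ/2) is -8*cos(3*pi*θ/2)/(3*pi); evaluating from -2 to 0: ∫_{-2}^{0} (4) sin(3*pi*θ/2) dθ = (-8/(3*pi)) - (8/(3*pi)) = -16/(3*pi).
Directly, an antiderivative of (-3) sin(3*pi*θ/2) is 2*cos(3*pi*θ/2)/pi; evaluating from 0 to 2: ∫_{0}^{2} (-3) sin(3*pi*θ/2) dθ = (-2/pi) - (2/pi) = -4/pi.
Summing the pieces and multiplying by (1/2) gives b_3 = -14/(3*pi).

-14/(3*pi)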